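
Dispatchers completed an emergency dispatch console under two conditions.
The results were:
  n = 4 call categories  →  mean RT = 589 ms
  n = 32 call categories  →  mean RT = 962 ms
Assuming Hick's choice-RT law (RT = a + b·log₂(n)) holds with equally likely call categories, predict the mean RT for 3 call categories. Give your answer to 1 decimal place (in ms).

537.4 ms

With log₂ n on the abscissa the relation is linear; from the two conditions:
  b = (962 − 589) / (log₂ 32 − log₂ 4) = 373 / (5 − 2) = 124.333 ms/bit
  a = 589 − 124.333 × 2 = 340.333 ms
Then RT(3) = 340.333 + 124.333 × log₂ 3 = 340.333 + 124.333 × 1.5850 ≈ 537.397 ms.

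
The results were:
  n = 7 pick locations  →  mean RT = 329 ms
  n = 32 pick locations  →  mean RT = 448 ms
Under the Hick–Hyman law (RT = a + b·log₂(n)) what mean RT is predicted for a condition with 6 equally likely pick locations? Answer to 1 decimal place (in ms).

With log₂ n on the abscissa the relation is linear; from the two conditions:
  b = (448 − 329) / (log₂ 32 − log₂ 7) = 119 / (5 − 2.8074) = 54.272 ms/bit
  a = 329 − 54.272 × 2.8074 = 176.638 ms
Then RT(6) = 176.638 + 54.272 × log₂ 6 = 176.638 + 54.272 × 2.5850 ≈ 316.930 ms.

316.9 ms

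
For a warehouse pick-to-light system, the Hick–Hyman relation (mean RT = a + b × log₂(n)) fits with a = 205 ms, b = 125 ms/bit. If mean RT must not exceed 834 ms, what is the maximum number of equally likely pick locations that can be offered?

32

Set 205 + 125·log₂ n ≤ 834 → log₂ n ≤ (834 − 205)/125 = 5.0320.
So n ≤ 2^5.0320 = 32.718; the largest integer n is 32.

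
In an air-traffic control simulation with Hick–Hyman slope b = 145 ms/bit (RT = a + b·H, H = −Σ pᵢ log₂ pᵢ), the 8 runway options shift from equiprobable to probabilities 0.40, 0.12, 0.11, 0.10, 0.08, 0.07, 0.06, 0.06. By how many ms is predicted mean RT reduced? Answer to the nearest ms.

Equiprobable entropy H₀ = log₂ 8 = 3.0000 bits.
Skewed entropy H = −Σ pᵢ log₂ pᵢ = 2.6254 bits.
ΔRT = b·(H₀ − H) = 145 × 0.3746 = 54.31 ms.

54 ms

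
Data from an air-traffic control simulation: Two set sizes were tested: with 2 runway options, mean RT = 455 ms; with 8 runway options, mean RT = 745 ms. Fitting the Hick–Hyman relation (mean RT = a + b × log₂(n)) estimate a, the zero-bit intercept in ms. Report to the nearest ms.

310 ms

The slope on a log₂ axis is (745 − 455) / (3 − 1) = 145 ms/bit.
a = RT₁ − b·log₂ n₁ = 455 − 145 × 1 = 310.000 ms.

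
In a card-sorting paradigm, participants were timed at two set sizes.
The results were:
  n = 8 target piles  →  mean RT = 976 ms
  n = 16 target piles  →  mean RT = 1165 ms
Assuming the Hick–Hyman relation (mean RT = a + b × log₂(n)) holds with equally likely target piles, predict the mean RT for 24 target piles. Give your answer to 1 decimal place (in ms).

1275.6 ms

Fit slope and intercept:
  b = (1165 − 976) / (log₂ 16 − log₂ 8) = 189 / (4 − 3) = 189.000 ms/bit
  a = 976 − 189.000 × 3 = 409.000 ms
Then RT(24) = 409.000 + 189.000 × log₂ 24 = 409.000 + 189.000 × 4.5850 ≈ 1275.558 ms.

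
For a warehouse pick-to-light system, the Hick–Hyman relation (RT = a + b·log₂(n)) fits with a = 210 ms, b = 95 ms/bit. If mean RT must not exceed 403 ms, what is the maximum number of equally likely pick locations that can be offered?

4

95·log₂ n ≤ 403 − 210 = 193, giving log₂ n ≤ 2.0316 and n ≤ 4.089. The largest whole number is 4.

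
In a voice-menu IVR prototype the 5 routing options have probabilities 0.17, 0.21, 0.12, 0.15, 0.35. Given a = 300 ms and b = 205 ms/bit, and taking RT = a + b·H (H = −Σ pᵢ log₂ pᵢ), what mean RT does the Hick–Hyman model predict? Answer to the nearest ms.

754 ms

Entropy contributions −pᵢ log₂ pᵢ: 0.4346, 0.4728, 0.3671, 0.4105, 0.5301; sum H = 2.2151 bits.
RT = a + bH = 300 + 205·2.2151 = 754.10 ms.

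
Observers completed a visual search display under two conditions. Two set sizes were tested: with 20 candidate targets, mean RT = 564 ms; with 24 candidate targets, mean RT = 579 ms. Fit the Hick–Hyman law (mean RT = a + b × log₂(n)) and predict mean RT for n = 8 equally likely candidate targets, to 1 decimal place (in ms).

Solve the two-equation system in a and b:
  b = (579 − 564) / (log₂ 24 − log₂ 20) = 15 / (4.5850 − 4.3219) = 57.027 ms/bit
  a = 564 − 57.027 × 4.3219 = 317.534 ms
Then RT(8) = 317.534 + 57.027 × log₂ 8 = 317.534 + 57.027 × 3 ≈ 488.615 ms.

488.6 ms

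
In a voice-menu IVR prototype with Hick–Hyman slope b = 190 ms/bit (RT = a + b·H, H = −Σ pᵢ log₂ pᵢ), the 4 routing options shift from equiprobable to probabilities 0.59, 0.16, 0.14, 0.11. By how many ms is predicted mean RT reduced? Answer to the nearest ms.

Equiprobable entropy H₀ = log₂ 4 = 2.0000 bits.
Skewed entropy H = −Σ pᵢ log₂ pᵢ = 1.6195 bits.
ΔRT = b·(H₀ − H) = 190 × 0.3805 = 72.29 ms.

72 ms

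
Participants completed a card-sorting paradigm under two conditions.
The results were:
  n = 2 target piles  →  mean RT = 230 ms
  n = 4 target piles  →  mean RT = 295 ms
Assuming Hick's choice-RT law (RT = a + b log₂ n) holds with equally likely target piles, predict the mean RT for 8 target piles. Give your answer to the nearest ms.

360 ms

Solve the two-equation system in a and b:
  b = (295 − 230) / (log₂ 4 − log₂ 2) = 65 / (2 − 1) = 65 ms/bit
  a = 230 − 65 × 1 = 165 ms
Then RT(8) = 165 + 65 × log₂ 8 = 165 + 65 × 3 ≈ 360.000 ms.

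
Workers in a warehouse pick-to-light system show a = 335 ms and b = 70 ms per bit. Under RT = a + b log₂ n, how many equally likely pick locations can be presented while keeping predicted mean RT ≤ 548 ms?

8

70·log₂ n ≤ 548 − 335 = 213, giving log₂ n ≤ 3.0429 and n ≤ 8.241. The largest whole number is 8.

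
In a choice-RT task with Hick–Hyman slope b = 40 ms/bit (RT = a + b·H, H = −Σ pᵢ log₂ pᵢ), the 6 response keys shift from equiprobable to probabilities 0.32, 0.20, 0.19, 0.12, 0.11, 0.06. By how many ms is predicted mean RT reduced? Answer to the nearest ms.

The RT saving is b·ΔH. Equiprobable H₀ = log₂(6) = 2.5850 bits; with the given probabilities H = 2.4065 bits.
b·(H₀ − H) = 40 × (2.5850 − 2.4065) = 7.14 ms.

7 ms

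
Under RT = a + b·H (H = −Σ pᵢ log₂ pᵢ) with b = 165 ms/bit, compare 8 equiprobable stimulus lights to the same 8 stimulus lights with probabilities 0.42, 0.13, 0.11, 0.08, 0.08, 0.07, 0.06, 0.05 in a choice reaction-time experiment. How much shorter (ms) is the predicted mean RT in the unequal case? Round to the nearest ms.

Equiprobable entropy H₀ = log₂ 8 = 3.0000 bits.
Skewed entropy H = −Σ pᵢ log₂ pᵢ = 2.5698 bits.
ΔRT = b·(H₀ − H) = 165 × 0.4302 = 70.99 ms.

71 ms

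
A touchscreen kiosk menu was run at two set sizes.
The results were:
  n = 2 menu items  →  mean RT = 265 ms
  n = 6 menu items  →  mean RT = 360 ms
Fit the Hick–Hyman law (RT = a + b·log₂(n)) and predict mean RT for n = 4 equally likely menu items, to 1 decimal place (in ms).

324.9 ms

Solve the two-equation system in a and b:
  b = (360 − 265) / (log₂ 6 − log₂ 2) = 95 / (2.5850 − 1) = 59.938 ms/bit
  a = 265 − 59.938 × 1 = 205.062 ms
Then RT(4) = 205.062 + 59.938 × log₂ 4 = 205.062 + 59.938 × 2 ≈ 324.938 ms.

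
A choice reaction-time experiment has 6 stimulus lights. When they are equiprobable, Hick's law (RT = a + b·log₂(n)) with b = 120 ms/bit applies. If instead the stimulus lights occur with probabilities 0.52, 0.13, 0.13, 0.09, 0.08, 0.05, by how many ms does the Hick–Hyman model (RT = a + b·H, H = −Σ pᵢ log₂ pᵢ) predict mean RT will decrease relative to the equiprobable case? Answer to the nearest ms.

61 ms

Equiprobable entropy H₀ = log₂ 6 = 2.5850 bits.
Skewed entropy H = −Σ pᵢ log₂ pᵢ = 2.0761 bits.
ΔRT = b·(H₀ − H) = 120 × 0.5088 = 61.06 ms.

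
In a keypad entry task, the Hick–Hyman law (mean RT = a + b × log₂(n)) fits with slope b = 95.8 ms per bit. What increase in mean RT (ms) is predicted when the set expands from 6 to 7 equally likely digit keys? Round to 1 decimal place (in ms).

Only the slope matters, since a is common to both: ΔRT = b·log₂(n₂/n₁).
log₂(7) − log₂(6) = 2.8074 − 2.5850 = 0.2224.
ΔRT = 95.8 × 0.2224 = 21.305 ms.

21.3 ms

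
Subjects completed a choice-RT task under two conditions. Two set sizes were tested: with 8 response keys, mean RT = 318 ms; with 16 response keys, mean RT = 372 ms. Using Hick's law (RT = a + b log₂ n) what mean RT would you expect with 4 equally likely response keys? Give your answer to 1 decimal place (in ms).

With log₂ n on the abscissa the relation is linear; from the two conditions:
  b = (372 − 318) / (log₂ 16 − log₂ 8) = 54 / (4 − 3) = 54.000 ms/bit
  a = 318 − 54.000 × 3 = 156.000 ms
Then RT(4) = 156.000 + 54.000 × log₂ 4 = 156.000 + 54.000 × 2 ≈ 264.000 ms.

264.0 ms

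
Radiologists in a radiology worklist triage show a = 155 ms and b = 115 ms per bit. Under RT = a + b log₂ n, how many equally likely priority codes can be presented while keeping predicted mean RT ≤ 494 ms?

115·log₂ n ≤ 494 − 155 = 339, giving log₂ n ≤ 2.9478 and n ≤ 7.716. The largest whole number is 7.

7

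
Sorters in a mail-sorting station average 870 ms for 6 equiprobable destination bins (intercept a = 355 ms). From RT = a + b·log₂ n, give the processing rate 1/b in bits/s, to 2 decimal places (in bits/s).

b = (870 − 355)/log₂ 6 = 515/2.5850 = 199.229 ms per bit = 0.19923 s/bit; the reciprocal is 5.019 bits/s.

5.02 bits/s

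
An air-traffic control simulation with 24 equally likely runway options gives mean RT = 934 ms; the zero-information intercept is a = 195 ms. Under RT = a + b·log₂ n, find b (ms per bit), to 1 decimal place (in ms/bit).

log₂(24) = 4.5850 bits.
b = (RT − a)/log₂ n = (934 − 195) / 4.5850 = 161.179 ms/bit.

161.2 ms/bit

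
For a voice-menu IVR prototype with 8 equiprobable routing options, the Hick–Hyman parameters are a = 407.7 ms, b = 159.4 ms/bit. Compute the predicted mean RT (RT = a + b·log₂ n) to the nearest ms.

log₂(8) = 3 bits, so RT = 407.7 + 159.4 × 3 ≈ 885.900 ms.

886 ms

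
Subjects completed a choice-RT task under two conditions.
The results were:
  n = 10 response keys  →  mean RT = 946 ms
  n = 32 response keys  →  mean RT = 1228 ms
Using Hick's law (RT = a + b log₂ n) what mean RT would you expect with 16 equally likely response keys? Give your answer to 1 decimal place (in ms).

With log₂ n on the abscissa the relation is linear; from the two conditions:
  b = (1228 − 946) / (log₂ 32 − log₂ 10) = 282 / (5 − 3.3219) = 168.050 ms/bit
  a = 946 − 168.050 × 3.3219 = 387.750 ms
Then RT(16) = 387.750 + 168.050 × log₂ 16 = 387.750 + 168.050 × 4 ≈ 1059.950 ms.

1059.9 ms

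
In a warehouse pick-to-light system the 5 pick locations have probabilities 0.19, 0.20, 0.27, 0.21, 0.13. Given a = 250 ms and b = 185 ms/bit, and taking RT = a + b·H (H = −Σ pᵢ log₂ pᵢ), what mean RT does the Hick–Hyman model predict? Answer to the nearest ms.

673 ms

Entropy contributions −pᵢ log₂ pᵢ: 0.4552, 0.4644, 0.5100, 0.4728, 0.3826; sum H = 2.2851 bits.
RT = a + bH = 250 + 185·2.2851 = 672.74 ms.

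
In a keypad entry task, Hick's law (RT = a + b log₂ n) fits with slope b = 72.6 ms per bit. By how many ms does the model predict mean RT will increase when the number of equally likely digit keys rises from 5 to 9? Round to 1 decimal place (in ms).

61.6 ms

ΔRT = (a + b log₂ n₂) − (a + b log₂ n₁) = b·(log₂ n₂ − log₂ n₁).
log₂(9) − log₂(5) = 3.1699 − 2.3219 = 0.8480.
ΔRT = 72.6 × 0.8480 = 61.565 ms.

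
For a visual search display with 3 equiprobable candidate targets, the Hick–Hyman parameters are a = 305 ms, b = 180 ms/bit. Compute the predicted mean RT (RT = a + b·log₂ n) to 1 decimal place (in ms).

log₂(3) = 1.5850 bits, so RT = 305 + 180 × 1.5850 ≈ 590.293 ms.

590.3 ms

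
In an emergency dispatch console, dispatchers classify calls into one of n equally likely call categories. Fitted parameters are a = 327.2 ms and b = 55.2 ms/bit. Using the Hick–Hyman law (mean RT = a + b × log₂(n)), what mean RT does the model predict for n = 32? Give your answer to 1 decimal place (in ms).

log₂(32) = 5 bits, so RT = 327.2 + 55.2 × 5 ≈ 603.200 ms.

603.2 ms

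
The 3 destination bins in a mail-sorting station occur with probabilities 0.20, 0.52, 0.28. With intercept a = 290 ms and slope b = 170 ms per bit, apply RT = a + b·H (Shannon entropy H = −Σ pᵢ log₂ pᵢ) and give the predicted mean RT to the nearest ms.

Entropy contributions −pᵢ log₂ pᵢ: 0.4644, 0.4906, 0.5142; sum H = 1.4692 bits.
RT = a + bH = 290 + 170·1.4692 = 539.76 ms.

540 ms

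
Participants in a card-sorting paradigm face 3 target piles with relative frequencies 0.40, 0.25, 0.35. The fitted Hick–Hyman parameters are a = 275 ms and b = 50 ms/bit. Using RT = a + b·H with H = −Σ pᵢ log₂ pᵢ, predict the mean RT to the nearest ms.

H = 0.40·log₂(1/0.40) + 0.25·log₂(1/0.25) + 0.35·log₂(1/0.35) = 1.5589 bits.
RT = 275 + 50 × 1.5589 = 352.94 ms.

353 ms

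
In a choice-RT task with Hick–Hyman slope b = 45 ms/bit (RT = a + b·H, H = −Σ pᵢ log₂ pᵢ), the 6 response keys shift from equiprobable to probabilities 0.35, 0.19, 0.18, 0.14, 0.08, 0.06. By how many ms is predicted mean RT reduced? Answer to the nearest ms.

10 ms

The RT saving is b·ΔH. Equiprobable H₀ = log₂(6) = 2.5850 bits; with the given probabilities H = 2.3628 bits.
b·(H₀ − H) = 45 × (2.5850 − 2.3628) = 10.00 ms.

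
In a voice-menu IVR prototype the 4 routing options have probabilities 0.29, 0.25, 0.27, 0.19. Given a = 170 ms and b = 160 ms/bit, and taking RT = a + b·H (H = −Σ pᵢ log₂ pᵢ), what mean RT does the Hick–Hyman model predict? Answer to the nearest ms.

H = 0.29·log₂(1/0.29) + 0.25·log₂(1/0.25) + 0.27·log₂(1/0.27) + 0.19·log₂(1/0.19) = 1.9832 bits.
RT = 170 + 160 × 1.9832 = 487.30 ms.

487 ms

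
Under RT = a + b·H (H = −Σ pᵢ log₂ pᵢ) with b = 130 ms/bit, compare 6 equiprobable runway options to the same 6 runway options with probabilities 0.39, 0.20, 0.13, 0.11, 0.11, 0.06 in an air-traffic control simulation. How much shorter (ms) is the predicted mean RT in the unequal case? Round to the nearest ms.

The RT saving is b·ΔH. Equiprobable H₀ = log₂(6) = 2.5850 bits; with the given probabilities H = 2.3209 bits.
b·(H₀ − H) = 130 × (2.5850 − 2.3209) = 34.32 ms.

34 ms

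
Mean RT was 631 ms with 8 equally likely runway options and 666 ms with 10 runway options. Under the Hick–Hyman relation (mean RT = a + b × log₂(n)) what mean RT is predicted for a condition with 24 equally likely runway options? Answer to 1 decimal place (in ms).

RT is linear in log₂ n, so two points fix the line:
  b = (666 − 631) / (log₂ 10 − log₂ 8) = 35 / (3.3219 − 3) = 108.720 ms/bit
  a = 631 − 108.720 × 3 = 304.840 ms
Then RT(24) = 304.840 + 108.720 × log₂ 24 = 304.840 + 108.720 × 4.5850 ≈ 803.317 ms.

803.3 ms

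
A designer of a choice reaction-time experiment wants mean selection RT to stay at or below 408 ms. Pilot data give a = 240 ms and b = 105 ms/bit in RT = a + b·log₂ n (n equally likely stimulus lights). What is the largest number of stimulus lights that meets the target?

3

Information budget: (408 − 240)/105 = 1.6000 bits, so n ≤ 2^1.6000 = 3.031 → at most 3.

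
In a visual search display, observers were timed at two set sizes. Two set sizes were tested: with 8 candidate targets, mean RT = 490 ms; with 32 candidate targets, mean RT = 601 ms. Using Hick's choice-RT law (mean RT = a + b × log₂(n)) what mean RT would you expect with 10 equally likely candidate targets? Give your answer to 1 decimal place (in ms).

507.9 ms

Solve the two-equation system in a and b:
  b = (601 − 490) / (log₂ 32 − log₂ 8) = 111 / (5 − 3) = 55.500 ms/bit
  a = 490 − 55.500 × 3 = 323.500 ms
Then RT(10) = 323.500 + 55.500 × log₂ 10 = 323.500 + 55.500 × 3.3219 ≈ 507.867 ms.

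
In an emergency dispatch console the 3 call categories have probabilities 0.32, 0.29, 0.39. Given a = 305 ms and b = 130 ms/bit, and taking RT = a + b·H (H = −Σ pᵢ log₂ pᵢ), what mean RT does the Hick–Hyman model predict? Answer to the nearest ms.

510 ms

Entropy contributions −pᵢ log₂ pᵢ: 0.5260, 0.5179, 0.5298; sum H = 1.5737 bits.
RT = a + bH = 305 + 130·1.5737 = 509.59 ms.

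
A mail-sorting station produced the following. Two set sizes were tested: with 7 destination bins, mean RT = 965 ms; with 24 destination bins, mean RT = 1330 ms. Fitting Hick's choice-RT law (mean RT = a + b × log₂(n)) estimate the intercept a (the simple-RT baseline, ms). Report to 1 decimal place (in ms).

388.6 ms

Slope: b = (1330 − 965) / (log₂ 24 − log₂ 7) = 365/1.7776 = 205.332 ms/bit.
Intercept: a = 965 − 205.332·log₂(7) = 388.560 ms.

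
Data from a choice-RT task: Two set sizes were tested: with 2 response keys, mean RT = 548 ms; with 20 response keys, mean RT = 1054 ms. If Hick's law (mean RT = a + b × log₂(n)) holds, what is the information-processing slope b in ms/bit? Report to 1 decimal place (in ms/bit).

Slope: b = (1054 − 548) / (log₂ 20 − log₂ 2) = 506/3.3219 = 152.321 ms/bit.

152.3 ms/bit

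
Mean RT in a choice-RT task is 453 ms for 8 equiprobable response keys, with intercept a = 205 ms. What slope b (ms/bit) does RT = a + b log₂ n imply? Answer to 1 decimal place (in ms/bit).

82.7 ms/bit

b = (453 − 205) / log₂(8) = 248 / 3 = 82.667 ms/bit.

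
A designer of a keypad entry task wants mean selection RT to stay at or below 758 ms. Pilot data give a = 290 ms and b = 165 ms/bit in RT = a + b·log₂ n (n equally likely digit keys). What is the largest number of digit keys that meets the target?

7

Set 290 + 165·log₂ n ≤ 758 → log₂ n ≤ (758 − 290)/165 = 2.8364.
So n ≤ 2^2.8364 = 7.142; the largest integer n is 7.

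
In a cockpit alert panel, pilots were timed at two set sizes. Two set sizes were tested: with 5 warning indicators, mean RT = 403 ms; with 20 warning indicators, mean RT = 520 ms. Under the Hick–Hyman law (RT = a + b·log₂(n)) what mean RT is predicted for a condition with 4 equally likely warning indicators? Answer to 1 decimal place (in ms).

Fit slope and intercept:
  b = (520 − 403) / (log₂ 20 − log₂ 5) = 117 / (4.3219 − 2.3219) = 58.500 ms/bit
  a = 403 − 58.500 × 2.3219 = 267.167 ms
Then RT(4) = 267.167 + 58.500 × log₂ 4 = 267.167 + 58.500 × 2 ≈ 384.167 ms.

384.2 ms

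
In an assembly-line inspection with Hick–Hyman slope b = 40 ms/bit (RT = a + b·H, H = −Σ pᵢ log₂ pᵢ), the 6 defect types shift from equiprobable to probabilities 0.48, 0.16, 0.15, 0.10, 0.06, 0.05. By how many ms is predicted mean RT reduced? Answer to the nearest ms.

The RT saving is b·ΔH. Equiprobable H₀ = log₂(6) = 2.5850 bits; with the given probabilities H = 2.1337 bits.
b·(H₀ − H) = 40 × (2.5850 − 2.1337) = 18.05 ms.

18 ms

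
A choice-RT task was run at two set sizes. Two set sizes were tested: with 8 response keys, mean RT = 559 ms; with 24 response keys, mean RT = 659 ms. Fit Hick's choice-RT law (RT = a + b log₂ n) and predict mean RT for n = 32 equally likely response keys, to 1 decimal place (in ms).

With log₂ n on the abscissa the relation is linear; from the two conditions:
  b = (659 − 559) / (log₂ 24 − log₂ 8) = 100 / (4.5850 − 3) = 63.093 ms/bit
  a = 559 − 63.093 × 3 = 369.721 ms
Then RT(32) = 369.721 + 63.093 × log₂ 32 = 369.721 + 63.093 × 5 ≈ 685.186 ms.

685.2 ms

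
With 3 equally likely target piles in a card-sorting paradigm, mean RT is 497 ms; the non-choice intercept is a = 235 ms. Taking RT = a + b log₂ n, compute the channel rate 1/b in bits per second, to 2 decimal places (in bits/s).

6.05 bits/s

b = (497 − 235)/log₂ 3 = 262/1.5850 = 165.304 ms per bit = 0.16530 s/bit; the reciprocal is 6.049 bits/s.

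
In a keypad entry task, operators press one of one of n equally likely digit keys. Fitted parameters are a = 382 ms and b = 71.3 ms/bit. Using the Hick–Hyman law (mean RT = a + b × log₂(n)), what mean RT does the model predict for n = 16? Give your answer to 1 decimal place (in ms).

667.2 ms

log₂(16) = 4 bits, so RT = 382 + 71.3 × 4 ≈ 667.200 ms.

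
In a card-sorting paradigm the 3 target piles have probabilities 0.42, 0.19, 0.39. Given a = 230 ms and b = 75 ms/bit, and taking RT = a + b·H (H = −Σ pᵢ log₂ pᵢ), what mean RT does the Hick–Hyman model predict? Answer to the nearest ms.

H = 0.42·log₂(1/0.42) + 0.19·log₂(1/0.19) + 0.39·log₂(1/0.39) = 1.5107 bits.
RT = 230 + 75 × 1.5107 = 343.30 ms.

343 ms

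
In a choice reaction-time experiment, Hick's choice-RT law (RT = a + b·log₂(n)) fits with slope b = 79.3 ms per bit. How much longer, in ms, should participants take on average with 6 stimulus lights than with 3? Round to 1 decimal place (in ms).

ΔRT = (a + b log₂ n₂) − (a + b log₂ n₁) = b·(log₂ n₂ − log₂ n₁).
log₂(6) − log₂(3) = log₂(6/3) = log₂(2) = 1.
ΔRT = 79.3 × 1.0000 = 79.300 ms.

79.3 ms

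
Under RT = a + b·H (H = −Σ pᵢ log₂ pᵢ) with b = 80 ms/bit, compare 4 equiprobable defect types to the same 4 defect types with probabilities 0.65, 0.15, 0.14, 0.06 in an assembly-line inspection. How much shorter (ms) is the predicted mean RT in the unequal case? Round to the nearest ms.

44 ms

Equiprobable entropy H₀ = log₂ 4 = 2.0000 bits.
Skewed entropy H = −Σ pᵢ log₂ pᵢ = 1.4552 bits.
ΔRT = b·(H₀ − H) = 80 × 0.5448 = 43.59 ms.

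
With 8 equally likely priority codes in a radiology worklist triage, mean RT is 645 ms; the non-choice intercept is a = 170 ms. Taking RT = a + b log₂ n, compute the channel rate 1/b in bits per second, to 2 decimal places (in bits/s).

Choice component = 645 − 170 = 475 ms over log₂(8) = 3 bits.
b = 475 / 3 = 158.333 ms/bit, so 1/b = 6.316 bits/s.

6.32 bits/s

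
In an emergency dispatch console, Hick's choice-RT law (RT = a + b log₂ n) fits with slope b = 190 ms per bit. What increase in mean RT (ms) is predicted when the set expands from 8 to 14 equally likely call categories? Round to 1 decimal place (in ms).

153.4 ms

ΔRT = (a + b log₂ n₂) − (a + b log₂ n₁) = b·(log₂ n₂ − log₂ n₁).
log₂(14) − log₂(8) = 3.8074 − 3 = 0.8074.
ΔRT = 190 × 0.8074 = 153.397 ms.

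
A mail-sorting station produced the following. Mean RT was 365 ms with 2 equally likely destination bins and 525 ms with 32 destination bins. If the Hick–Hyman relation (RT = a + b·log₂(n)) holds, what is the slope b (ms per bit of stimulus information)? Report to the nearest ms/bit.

The slope on a log₂ axis is (525 − 365) / (5 − 1) = 40 ms/bit.

40 ms/bit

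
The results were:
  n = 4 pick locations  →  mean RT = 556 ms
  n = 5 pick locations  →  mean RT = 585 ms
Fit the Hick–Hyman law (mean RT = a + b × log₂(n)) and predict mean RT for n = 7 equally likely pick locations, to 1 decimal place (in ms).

628.7 ms

RT is linear in log₂ n, so two points fix the line:
  b = (585 − 556) / (log₂ 5 − log₂ 4) = 29 / (2.3219 − 2) = 90.082 ms/bit
  a = 556 − 90.082 × 2 = 375.836 ms
Then RT(7) = 375.836 + 90.082 × log₂ 7 = 375.836 + 90.082 × 2.8074 ≈ 628.728 ms.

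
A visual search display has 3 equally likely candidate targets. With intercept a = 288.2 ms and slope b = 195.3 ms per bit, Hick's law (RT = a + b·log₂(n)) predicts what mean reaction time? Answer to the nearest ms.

log₂(3) = 1.5850 bits, so RT = 288.2 + 195.3 × 1.5850 ≈ 597.743 ms.

598 ms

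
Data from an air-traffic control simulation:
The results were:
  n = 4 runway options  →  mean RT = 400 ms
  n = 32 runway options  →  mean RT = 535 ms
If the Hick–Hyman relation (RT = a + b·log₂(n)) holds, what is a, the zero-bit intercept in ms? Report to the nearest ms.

310 ms

Slope: b = (535 − 400) / (log₂ 32 − log₂ 4) = 135/3.0000 = 45 ms/bit.
a = RT₁ − b·log₂ n₁ = 400 − 45 × 2 = 310.000 ms.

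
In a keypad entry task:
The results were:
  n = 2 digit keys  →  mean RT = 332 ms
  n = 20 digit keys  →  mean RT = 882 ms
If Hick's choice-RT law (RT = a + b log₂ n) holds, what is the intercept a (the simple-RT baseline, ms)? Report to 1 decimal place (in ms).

Slope: b = (882 − 332) / (log₂ 20 − log₂ 2) = 550/3.3219 = 165.566 ms/bit.
a = RT₁ − b·log₂ n₁ = 332 − 165.566 × 1 = 166.434 ms.

166.4 ms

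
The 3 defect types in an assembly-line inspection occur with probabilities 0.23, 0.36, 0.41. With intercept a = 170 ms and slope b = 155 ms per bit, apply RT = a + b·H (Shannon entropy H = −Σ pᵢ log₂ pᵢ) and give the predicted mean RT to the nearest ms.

410 ms

H = 0.23·log₂(1/0.23) + 0.36·log₂(1/0.36) + 0.41·log₂(1/0.41) = 1.5457 bits.
RT = 170 + 155 × 1.5457 = 409.58 ms.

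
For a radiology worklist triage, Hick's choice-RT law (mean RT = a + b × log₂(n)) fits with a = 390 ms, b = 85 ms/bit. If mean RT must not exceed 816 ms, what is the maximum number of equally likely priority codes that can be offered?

Information budget: (816 − 390)/85 = 5.0118 bits, so n ≤ 2^5.0118 = 32.262 → at most 32.

32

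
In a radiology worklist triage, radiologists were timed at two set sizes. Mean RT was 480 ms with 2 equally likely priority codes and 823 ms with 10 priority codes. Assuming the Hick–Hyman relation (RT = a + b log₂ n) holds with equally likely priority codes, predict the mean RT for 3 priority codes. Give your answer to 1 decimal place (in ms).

RT is linear in log₂ n, so two points fix the line:
  b = (823 − 480) / (log₂ 10 − log₂ 2) = 343 / (3.3219 − 1) = 147.722 ms/bit
  a = 480 − 147.722 × 1 = 332.278 ms
Then RT(3) = 332.278 + 147.722 × log₂ 3 = 332.278 + 147.722 × 1.5850 ≈ 566.412 ms.

566.4 ms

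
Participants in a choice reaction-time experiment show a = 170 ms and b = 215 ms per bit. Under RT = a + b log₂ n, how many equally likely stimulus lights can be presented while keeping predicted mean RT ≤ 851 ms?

215·log₂ n ≤ 851 − 170 = 681, giving log₂ n ≤ 3.1674 and n ≤ 8.985. The largest whole number is 8.

8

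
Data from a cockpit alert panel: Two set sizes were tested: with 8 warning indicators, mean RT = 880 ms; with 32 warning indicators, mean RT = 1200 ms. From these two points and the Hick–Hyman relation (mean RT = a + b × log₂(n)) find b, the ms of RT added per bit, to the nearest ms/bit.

The slope on a log₂ axis is (1200 − 880) / (5 − 3) = 160 ms/bit.

160 ms/bit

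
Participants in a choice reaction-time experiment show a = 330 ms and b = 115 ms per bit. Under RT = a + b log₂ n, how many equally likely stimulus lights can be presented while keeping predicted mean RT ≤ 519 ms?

Information budget: (519 − 330)/115 = 1.6435 bits, so n ≤ 2^1.6435 = 3.124 → at most 3.

3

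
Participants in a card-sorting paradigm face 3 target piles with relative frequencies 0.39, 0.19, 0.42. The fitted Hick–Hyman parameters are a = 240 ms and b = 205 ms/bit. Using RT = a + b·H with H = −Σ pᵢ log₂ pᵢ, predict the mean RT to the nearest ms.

Entropy contributions −pᵢ log₂ pᵢ: 0.5298, 0.4552, 0.5256; sum H = 1.5107 bits.
RT = a + bH = 240 + 205·1.5107 = 549.69 ms.

550 ms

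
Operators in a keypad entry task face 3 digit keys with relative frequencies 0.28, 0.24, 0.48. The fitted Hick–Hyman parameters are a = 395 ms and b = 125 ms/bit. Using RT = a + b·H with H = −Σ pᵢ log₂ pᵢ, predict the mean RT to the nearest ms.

H = 0.28·log₂(1/0.28) + 0.24·log₂(1/0.24) + 0.48·log₂(1/0.48) = 1.5166 bits.
RT = 395 + 125 × 1.5166 = 584.58 ms.

585 ms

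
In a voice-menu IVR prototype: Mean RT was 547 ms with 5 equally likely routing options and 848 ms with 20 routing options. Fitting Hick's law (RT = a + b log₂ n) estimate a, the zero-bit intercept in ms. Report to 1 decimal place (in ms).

Slope: b = (848 − 547) / (log₂ 20 − log₂ 5) = 301/2.0000 = 150.500 ms/bit.
a = RT₁ − b·log₂ n₁ = 547 − 150.500 × 2.3219 = 197.550 ms.

197.5 ms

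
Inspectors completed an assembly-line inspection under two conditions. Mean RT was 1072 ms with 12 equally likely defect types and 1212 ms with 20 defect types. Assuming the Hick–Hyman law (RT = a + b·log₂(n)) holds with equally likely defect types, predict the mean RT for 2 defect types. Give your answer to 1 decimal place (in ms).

580.9 ms

RT is linear in log₂ n, so two points fix the line:
  b = (1212 − 1072) / (log₂ 20 − log₂ 12) = 140 / (4.3219 − 3.5850) = 189.968 ms/bit
  a = 1072 − 189.968 × 3.5850 = 390.971 ms
Then RT(2) = 390.971 + 189.968 × log₂ 2 = 390.971 + 189.968 × 1 ≈ 580.939 ms.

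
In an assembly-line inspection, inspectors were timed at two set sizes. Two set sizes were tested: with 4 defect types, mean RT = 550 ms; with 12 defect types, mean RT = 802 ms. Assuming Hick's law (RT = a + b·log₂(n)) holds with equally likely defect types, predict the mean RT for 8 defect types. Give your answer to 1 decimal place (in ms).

Fit slope and intercept:
  b = (802 − 550) / (log₂ 12 − log₂ 4) = 252 / (3.5850 − 2) = 158.994 ms/bit
  a = 550 − 158.994 × 2 = 232.011 ms
Then RT(8) = 232.011 + 158.994 × log₂ 8 = 232.011 + 158.994 × 3 ≈ 708.994 ms.

709.0 ms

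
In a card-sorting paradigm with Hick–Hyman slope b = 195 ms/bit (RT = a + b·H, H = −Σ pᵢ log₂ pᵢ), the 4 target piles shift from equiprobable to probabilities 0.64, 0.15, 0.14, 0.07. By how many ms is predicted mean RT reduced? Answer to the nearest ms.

100 ms

Equiprobable entropy H₀ = log₂ 4 = 2.0000 bits.
Skewed entropy H = −Σ pᵢ log₂ pᵢ = 1.4883 bits.
ΔRT = b·(H₀ − H) = 195 × 0.5117 = 99.79 ms.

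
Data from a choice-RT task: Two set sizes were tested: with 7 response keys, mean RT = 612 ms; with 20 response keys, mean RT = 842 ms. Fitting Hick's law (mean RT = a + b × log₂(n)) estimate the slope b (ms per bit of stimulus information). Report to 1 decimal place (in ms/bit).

151.9 ms/bit

Slope: b = (842 − 612) / (log₂ 20 − log₂ 7) = 230/1.5146 = 151.858 ms/bit.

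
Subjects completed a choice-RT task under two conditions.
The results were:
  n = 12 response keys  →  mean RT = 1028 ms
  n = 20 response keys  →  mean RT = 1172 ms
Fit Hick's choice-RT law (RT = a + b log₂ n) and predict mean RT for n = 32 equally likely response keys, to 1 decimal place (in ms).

RT is linear in log₂ n, so two points fix the line:
  b = (1172 − 1028) / (log₂ 20 − log₂ 12) = 144 / (4.3219 − 3.5850) = 195.396 ms/bit
  a = 1028 − 195.396 × 3.5850 = 327.513 ms
Then RT(32) = 327.513 + 195.396 × log₂ 32 = 327.513 + 195.396 × 5 ≈ 1304.492 ms.

1304.5 ms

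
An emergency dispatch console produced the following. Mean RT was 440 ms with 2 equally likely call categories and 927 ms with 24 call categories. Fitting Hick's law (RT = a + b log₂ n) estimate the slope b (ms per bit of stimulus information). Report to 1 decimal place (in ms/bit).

b = (RT₂ − RT₁)/(log₂ n₂ − log₂ n₁) = (927 − 440)/(4.5850 − 1) = 135.845 ms/bit.

135.8 ms/bit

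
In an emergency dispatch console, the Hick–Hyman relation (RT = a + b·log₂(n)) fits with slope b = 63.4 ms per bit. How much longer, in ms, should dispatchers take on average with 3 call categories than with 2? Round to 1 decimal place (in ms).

37.1 ms

ΔRT = (a + b log₂ n₂) − (a + b log₂ n₁) = b·(log₂ n₂ − log₂ n₁).
log₂(3) − log₂(2) = 1.5850 − 1 = 0.5850.
ΔRT = 63.4 × 0.5850 = 37.087 ms.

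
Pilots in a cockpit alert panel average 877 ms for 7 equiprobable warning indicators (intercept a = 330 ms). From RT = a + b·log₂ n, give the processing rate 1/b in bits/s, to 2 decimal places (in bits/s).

Choice component = 877 − 330 = 547 ms over log₂(7) = 2.8074 bits.
b = 547 / 2.8074 = 194.845 ms/bit, so 1/b = 5.132 bits/s.

5.13 bits/s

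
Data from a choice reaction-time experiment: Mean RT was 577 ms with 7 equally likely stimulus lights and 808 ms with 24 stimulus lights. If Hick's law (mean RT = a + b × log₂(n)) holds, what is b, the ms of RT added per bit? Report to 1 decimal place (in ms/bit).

129.9 ms/bit

Slope: b = (808 − 577) / (log₂ 24 − log₂ 7) = 231/1.7776 = 129.950 ms/bit.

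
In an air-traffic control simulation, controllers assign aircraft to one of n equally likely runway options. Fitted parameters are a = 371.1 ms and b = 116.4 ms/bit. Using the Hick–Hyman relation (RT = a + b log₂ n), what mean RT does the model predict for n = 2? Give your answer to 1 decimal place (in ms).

log₂(2) = 1 bits, so RT = 371.1 + 116.4 × 1 ≈ 487.500 ms.

487.5 ms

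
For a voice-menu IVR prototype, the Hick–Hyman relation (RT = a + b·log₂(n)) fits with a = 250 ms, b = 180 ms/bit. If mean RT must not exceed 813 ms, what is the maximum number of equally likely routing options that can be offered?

8

180·log₂ n ≤ 813 − 250 = 563, giving log₂ n ≤ 3.1278 and n ≤ 8.741. The largest whole number is 8.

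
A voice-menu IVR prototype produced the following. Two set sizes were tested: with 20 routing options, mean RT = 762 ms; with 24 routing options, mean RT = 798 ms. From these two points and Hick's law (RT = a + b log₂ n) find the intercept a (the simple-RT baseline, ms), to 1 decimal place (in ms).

Slope: b = (798 − 762) / (log₂ 24 − log₂ 20) = 36/0.2630 = 136.864 ms/bit.
a = RT₁ − b·log₂ n₁ = 762 − 136.864 × 4.3219 = 170.483 ms.

170.5 ms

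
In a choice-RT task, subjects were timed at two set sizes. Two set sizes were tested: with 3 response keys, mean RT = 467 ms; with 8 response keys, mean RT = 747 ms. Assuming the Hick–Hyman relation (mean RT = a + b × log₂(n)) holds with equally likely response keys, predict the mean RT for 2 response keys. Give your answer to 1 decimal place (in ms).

351.3 ms

RT is linear in log₂ n, so two points fix the line:
  b = (747 − 467) / (log₂ 8 − log₂ 3) = 280 / (3 − 1.5850) = 197.875 ms/bit
  a = 467 − 197.875 × 1.5850 = 153.376 ms
Then RT(2) = 153.376 + 197.875 × log₂ 2 = 153.376 + 197.875 × 1 ≈ 351.251 ms.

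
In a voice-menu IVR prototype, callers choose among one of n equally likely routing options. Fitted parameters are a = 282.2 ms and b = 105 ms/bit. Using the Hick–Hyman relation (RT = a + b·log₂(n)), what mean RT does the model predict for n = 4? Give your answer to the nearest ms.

492 ms

log₂(4) = 2 bits, so RT = 282.2 + 105 × 2 ≈ 492.200 ms.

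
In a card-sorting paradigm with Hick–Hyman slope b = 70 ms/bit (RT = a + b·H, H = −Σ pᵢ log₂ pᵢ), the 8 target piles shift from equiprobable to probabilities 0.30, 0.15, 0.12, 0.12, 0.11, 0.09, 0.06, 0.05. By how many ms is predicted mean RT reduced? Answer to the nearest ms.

Equiprobable entropy H₀ = log₂ 8 = 3.0000 bits.
Skewed entropy H = −Σ pᵢ log₂ pᵢ = 2.7883 bits.
ΔRT = b·(H₀ − H) = 70 × 0.2117 = 14.82 ms.

15 ms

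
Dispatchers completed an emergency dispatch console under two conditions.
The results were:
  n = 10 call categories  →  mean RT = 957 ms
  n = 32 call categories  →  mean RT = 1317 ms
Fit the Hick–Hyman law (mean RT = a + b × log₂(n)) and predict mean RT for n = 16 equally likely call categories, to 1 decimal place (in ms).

1102.5 ms

Fit slope and intercept:
  b = (1317 − 957) / (log₂ 32 − log₂ 10) = 360 / (5 − 3.3219) = 214.532 ms/bit
  a = 957 − 214.532 × 3.3219 = 244.340 ms
Then RT(16) = 244.340 + 214.532 × log₂ 16 = 244.340 + 214.532 × 4 ≈ 1102.468 ms.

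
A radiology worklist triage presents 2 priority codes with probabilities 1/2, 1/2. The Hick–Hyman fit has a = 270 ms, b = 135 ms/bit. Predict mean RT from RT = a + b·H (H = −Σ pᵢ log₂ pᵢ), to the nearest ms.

H = −Σ pᵢ log₂ pᵢ = 0.5·1 + 0.5·1 = 1.000 bits.
RT = 270 + 135 × 1.000 = 405.00 ms.

405 ms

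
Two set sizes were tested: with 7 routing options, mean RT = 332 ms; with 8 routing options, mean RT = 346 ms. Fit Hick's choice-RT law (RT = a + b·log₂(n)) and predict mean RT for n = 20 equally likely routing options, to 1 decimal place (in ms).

Solve the two-equation system in a and b:
  b = (346 − 332) / (log₂ 8 − log₂ 7) = 14 / (3 − 2.8074) = 72.673 ms/bit
  a = 332 − 72.673 × 2.8074 = 127.982 ms
Then RT(20) = 127.982 + 72.673 × log₂ 20 = 127.982 + 72.673 × 4.3219 ≈ 442.068 ms.

442.1 ms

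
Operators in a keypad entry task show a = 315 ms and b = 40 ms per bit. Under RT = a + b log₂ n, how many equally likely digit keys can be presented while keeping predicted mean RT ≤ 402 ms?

Set 315 + 40·log₂ n ≤ 402 → log₂ n ≤ (402 − 315)/40 = 2.1750.
So n ≤ 2^2.1750 = 4.516; the largest integer n is 4.

4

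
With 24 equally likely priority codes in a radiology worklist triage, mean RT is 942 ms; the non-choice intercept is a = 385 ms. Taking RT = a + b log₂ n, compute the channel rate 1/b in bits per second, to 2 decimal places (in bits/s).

b = (942 − 385)/log₂ 24 = 557/4.5850 = 121.484 ms per bit = 0.12148 s/bit; the reciprocal is 8.232 bits/s.

8.23 bits/s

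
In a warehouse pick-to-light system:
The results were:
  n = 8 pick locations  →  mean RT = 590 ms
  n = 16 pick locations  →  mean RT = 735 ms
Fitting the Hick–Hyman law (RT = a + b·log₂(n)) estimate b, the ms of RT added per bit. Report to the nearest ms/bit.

145 ms/bit

b = (RT₂ − RT₁)/(log₂ n₂ − log₂ n₁) = (735 − 590)/(4 − 3) = 145 ms/bit.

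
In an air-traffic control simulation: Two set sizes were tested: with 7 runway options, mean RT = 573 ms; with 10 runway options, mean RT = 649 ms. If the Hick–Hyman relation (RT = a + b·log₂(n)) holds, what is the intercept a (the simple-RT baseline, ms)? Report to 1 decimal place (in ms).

b = (RT₂ − RT₁)/(log₂ n₂ − log₂ n₁) = (649 − 573)/(3.3219 − 2.8074) = 147.695 ms/bit.
Intercept: a = 573 − 147.695·log₂(7) = 158.367 ms.

158.4 ms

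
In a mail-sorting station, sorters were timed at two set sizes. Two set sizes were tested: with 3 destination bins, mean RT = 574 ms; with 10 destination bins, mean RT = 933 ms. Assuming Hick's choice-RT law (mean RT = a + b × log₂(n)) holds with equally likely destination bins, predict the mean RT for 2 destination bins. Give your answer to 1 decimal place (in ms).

453.1 ms

Fit slope and intercept:
  b = (933 − 574) / (log₂ 10 − log₂ 3) = 359 / (3.3219 − 1.5850) = 206.682 ms/bit
  a = 574 − 206.682 × 1.5850 = 246.416 ms
Then RT(2) = 246.416 + 206.682 × log₂ 2 = 246.416 + 206.682 × 1 ≈ 453.099 ms.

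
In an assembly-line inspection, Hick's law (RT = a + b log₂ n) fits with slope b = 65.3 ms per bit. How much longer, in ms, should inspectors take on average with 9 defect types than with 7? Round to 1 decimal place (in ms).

ΔRT = (a + b log₂ n₂) − (a + b log₂ n₁) = b·(log₂ n₂ − log₂ n₁).
log₂(9) − log₂(7) = 3.1699 − 2.8074 = 0.3626.
ΔRT = 65.3 × 0.3626 = 23.676 ms.

23.7 ms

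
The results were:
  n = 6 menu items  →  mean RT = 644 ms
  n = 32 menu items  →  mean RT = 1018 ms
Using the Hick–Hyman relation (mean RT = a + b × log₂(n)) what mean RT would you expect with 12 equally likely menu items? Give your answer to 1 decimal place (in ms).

Solve the two-equation system in a and b:
  b = (1018 − 644) / (log₂ 32 − log₂ 6) = 374 / (5 − 2.5850) = 154.863 ms/bit
  a = 644 − 154.863 × 2.5850 = 243.685 ms
Then RT(12) = 243.685 + 154.863 × log₂ 12 = 243.685 + 154.863 × 3.5850 ≈ 798.863 ms.

798.9 ms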